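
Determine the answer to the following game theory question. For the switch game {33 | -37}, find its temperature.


The game is {33 | -37}, a switch {a | b} with numbers a > b.
Cooling {a | b} by t gives {a - t | b + t}, which stops being hot when a - t = b + t, i.e. at t = (a - b)/2. So the temperature of a switch is (a - b)/2.
Temperature = (Left option - Right option) / 2
= (33 - (-37)) / 2
= 70 / 2
= 35

35


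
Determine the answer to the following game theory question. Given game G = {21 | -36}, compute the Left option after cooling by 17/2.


Original game: {21 | -36} (a switch {a | b} with a > b).
Cooling by t (for t below the temperature (a - b)/2 = 57/2) taxes each move by t: {a | b} cooled by t is {a - t | b + t}.
Cooling amount: t = 17/2
Cooled Left option: 21 - 17/2 = 25/2
Cooled Right option: -36 + 17/2 = -55/2
Cooled game: {25/2 | -55/2}
Left option = 25/2

25/2


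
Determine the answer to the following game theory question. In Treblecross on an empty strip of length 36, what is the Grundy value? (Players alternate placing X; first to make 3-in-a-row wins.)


Treblecross: place X on empty cells; 3-in-a-row wins.
Playing within two cells of an existing X lets the opponent win at once, so sensible play treats the cells i-2..i+2 around each X as dead. The player left with no safe cell loses, so this is a normal-play take-away game on strips of safe cells.
Placing X at cell i (0-indexed) of a strip of k safe cells leaves independent strips of sizes max(0, i-2) and max(0, k-i-3). Hence G(k) = mex{ G(max(0,i-2)) XOR G(max(0,k-i-3)) : 0 <= i < k }, with G(0) = 0.
G(1): splits (0,0):0^0=0 -> mex({0}) = 1
G(2): splits (0,0):0^0=0 -> mex({0}) = 1
G(3): splits (0,0):0^0=0 -> mex({0}) = 1
G(4): splits (0,1):0^1=1 (0,0):0^0=0 -> mex({0, 1}) = 2
G(5): splits (0,2):0^1=1 (0,1):0^1=1 (0,0):0^0=0 -> mex({0, 1}) = 2
G(6) = mex({1}) = 0
G(7) = mex({0, 1, 2}) = 3
G(8) = mex({0, 1, 2}) = 3
G(9) = mex({0, 2}) = 1
G(10) = mex({0, 2, 3}) = 1
G(11) = mex({0, 3}) = 1
G(12) = mex({1, 3}) = 0
G(13) = mex({0, 1, 2, 3}) = 4
G(14) = mex({0, 1, 2}) = 3
G(15) = mex({0, 1, 2}) = 3
G(16) = mex({0, 1, 2, 4}) = 3
G(17) = mex({0, 1, 3, 4}) = 2
G(18) = mex({0, 1, 3, 4}) = 2
G(19) = mex({0, 1, 3, 5}) = 2
G(20) = mex({0, 1, 2, 3, 5}) = 4
G(21) = mex({0, 1, 2, 3, 5}) = 4
G(22) = mex({1, 2, 6}) = 0
G(23) = mex({0, 1, 2, 3, 4, 6}) = 5
G(24) = mex({0, 1, 2, 3, 4}) = 5
G(25) = mex({0, 1, 3, 4, 7}) = 2
G(26) = mex({0, 1, 3, 4, 5, 7}) = 2
G(27) = mex({0, 1, 3, 5}) = 2
G(28) = mex({0, 1, 2, 5}) = 3
G(29) = mex({0, 1, 2, 4, 5, 6}) = 3
G(30) = mex({1, 2, 4, 6}) = 0
G(31) = mex({0, 1, 2, 3, 4, 6}) = 5
G(32) = mex({1, 2, 3, 4, 7}) = 0
G(33) = mex({0, 3, 7}) = 1
G(34) = mex({0, 2, 3, 5, 7}) = 1
G(35) = mex({0, 2, 3, 5, 6}) = 1
G(36) = mex({0, 1, 2, 5, 6}) = 3
Therefore G(36) = 3.

3


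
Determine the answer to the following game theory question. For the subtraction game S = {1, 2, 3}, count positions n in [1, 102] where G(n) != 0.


Subtraction set S = {1, 2, 3}, so G(n) = n mod 4.
G(n) = 0 when n is a multiple of 4.
Multiples of 4 in [1, 102]: 25
N-positions (nonzero Grundy) = 102 - 25 = 77

77


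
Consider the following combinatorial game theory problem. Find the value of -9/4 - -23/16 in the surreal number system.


x = -9/4, y = -23/16
Converting to common denominator: 16
x = -36/16, y = -23/16
x - y = -9/4 - -23/16 = -13/16

-13/16


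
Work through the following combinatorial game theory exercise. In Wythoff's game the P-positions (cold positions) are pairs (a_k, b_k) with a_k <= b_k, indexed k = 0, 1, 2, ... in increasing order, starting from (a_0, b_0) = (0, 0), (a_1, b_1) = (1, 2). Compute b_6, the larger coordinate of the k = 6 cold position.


By Wythoff's theorem, a_k = floor(k * phi) and b_k = floor(k * phi^2) = a_k + k, where phi = (1 + sqrt(5))/2 is the golden ratio.
phi = (1 + sqrt(5))/2 = 1.618034
phi^2 = phi + 1 = 2.618034
k = 6
k * phi^2 = 6 * 2.618034 = 15.708204
b_6 = floor(k * phi^2) = 15 (check: a_6 + k = 9 + 6 = 15)

15


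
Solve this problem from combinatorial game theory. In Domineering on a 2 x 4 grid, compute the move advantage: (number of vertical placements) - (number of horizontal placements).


Board is 2 x 4 (rows x cols).
Left (vertical) placements: (rows-1) * cols = 1 * 4 = 4
Right (horizontal) placements: rows * (cols-1) = 2 * 3 = 6
Advantage = Left - Right = 4 - 6 = -2

-2


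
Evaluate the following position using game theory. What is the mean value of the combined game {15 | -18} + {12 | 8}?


G1 = {15 | -18}, G2 = {12 | 8}
Each is a switch {a | b} with numbers a > b; its mean value is (a + b)/2, and mean value is additive over game sums: m(G1 + G2) = m(G1) + m(G2).
Mean of G1 = (15 + (-18))/2 = -3/2 = -3/2
Mean of G2 = (12 + (8))/2 = 20/2 = 10
Mean of G1 + G2 = -3/2 + 10 = 17/2

17/2


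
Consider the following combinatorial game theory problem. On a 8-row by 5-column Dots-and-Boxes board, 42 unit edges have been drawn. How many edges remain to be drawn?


Grid: 8 x 5 boxes, i.e. 9 rows and 6 columns of dots.
Horizontal edges: (rows + 1) * cols = 9 * 5 = 45
Vertical edges: rows * (cols + 1) = 8 * 6 = 48
Total edges: 45 + 48 = 93
Edges drawn: 42
Remaining: 93 - 42 = 51

51


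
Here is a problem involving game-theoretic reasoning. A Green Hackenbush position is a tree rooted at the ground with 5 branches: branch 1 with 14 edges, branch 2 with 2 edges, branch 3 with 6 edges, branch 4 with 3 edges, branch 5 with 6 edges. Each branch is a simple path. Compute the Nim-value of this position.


The tree has 5 branches from the ground vertex.
In Green Hackenbush, the Nim-value of a simple path of length k is k.
Branch 1: length 14, Nim-value = 14
Branch 2: length 2, Nim-value = 2
Branch 3: length 6, Nim-value = 6
Branch 4: length 3, Nim-value = 3
Branch 5: length 6, Nim-value = 6
Total Nim-value = XOR of all branch values:
0 XOR 14 = 14
14 XOR 2 = 12
12 XOR 6 = 10
10 XOR 3 = 9
9 XOR 6 = 15
Nim-value of the tree = 15

15


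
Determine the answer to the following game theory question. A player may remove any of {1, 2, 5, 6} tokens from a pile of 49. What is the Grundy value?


The subtraction set is S = {1, 2, 5, 6}.
G(k) = mex{ G(k - s) : s in S, s <= k }. We compute iteratively: G(0) = 0.
G(1) = mex({0}) = 1
G(2) = mex({0, 1}) = 2
G(3) = mex({1, 2}) = 0
G(4) = mex({0, 2}) = 1
G(5) = mex({0, 1}) = 2
G(6) = mex({0, 1, 2}) = 3
G(7) = mex({1, 2, 3}) = 0
G(8) = mex({0, 2, 3}) = 1
G(9) = mex({0, 1}) = 2
G(10) = mex({1, 2}) = 0
G(11) = mex({0, 2, 3}) = 1
G(12) = mex({0, 1, 3}) = 2
Observe that G(7)..G(12) = 0, 1, 2, 0, 1, 2 repeats G(0)..G(5) = 0, 1, 2, 0, 1, 2.
For k >= max(S) = 6, G(k) is determined by the previous 6 values G(k-6)..G(k-1); a window of 6 consecutive values has recurred shifted by 7, so by induction G(k + 7) = G(k) for all k >= 0: the sequence is periodic from the start with period 7.
One period: G(0..6) = 0, 1, 2, 0, 1, 2, 3.
49 mod 7 = 0, so G(49) = G(0) = 0.

0


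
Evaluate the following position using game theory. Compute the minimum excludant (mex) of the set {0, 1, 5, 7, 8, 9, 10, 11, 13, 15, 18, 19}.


Set = {0, 1, 5, 7, 8, 9, 10, 11, 13, 15, 18, 19}
0 is in the set.
1 is in the set.
2 is NOT in the set. This is the mex.
mex = 2

2


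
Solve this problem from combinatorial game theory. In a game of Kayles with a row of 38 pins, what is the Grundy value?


Kayles: a move removes 1 or 2 adjacent pins from a contiguous row.
Removing pins from a row of k leaves two independent rows (a, b) with a + b = k - 1 (one pin) or a + b = k - 2 (two pins); an end removal gives a = 0.
By Sprague-Grundy, G(k) = mex{ G(a) XOR G(b) } over all these splits. G(0) = 0.
G(1): splits (0,0):0^0=0 -> mex({0}) = 1
G(2): splits (0,1):0^1=1 (0,0):0^0=0 -> mex({0, 1}) = 2
G(3): splits (0,2):0^2=2 (1,1):1^1=0 (0,1):0^1=1 -> mex({0, 1, 2}) = 3
G(4): splits (0,3):0^3=3 (1,2):1^2=3 (0,2):0^2=2 (1,1):1^1=0 -> mex({0, 2, 3}) = 1
G(5): splits (0,4):0^1=1 (1,3):1^3=2 (2,2):2^2=0 (0,3):0^3=3 (1,2):1^2=3 -> mex({0, 1, 2, 3}) = 4
G(6) = mex({0, 1, 2, 4}) = 3
G(7) = mex({0, 1, 3, 4, 5}) = 2
G(8) = mex({0, 2, 3, 5, 6}) = 1
G(9) = mex({0, 1, 2, 3, 6, 7}) = 4
G(10) = mex({0, 1, 3, 4, 5, 7}) = 2
G(11) = mex({0, 1, 2, 3, 4, 5}) = 6
G(12) = mex({0, 1, 2, 3, 5, 6, 7}) = 4
G(13) = mex({0, 2, 3, 4, 6, 7}) = 1
G(14) = mex({0, 1, 4, 5, 6, 7}) = 2
G(15) = mex({0, 1, 2, 3, 4, 5, 6}) = 7
G(16) = mex({0, 2, 3, 5, 6, 7}) = 1
G(17) = mex({0, 1, 2, 3, 5, 6, 7}) = 4
G(18) = mex({0, 1, 2, 4, 5, 6}) = 3
G(19) = mex({0, 1, 3, 4, 5, 7}) = 2
G(20) = mex({0, 2, 3, 4, 5, 6, 7}) = 1
G(21) = mex({0, 1, 2, 3, 5, 6, 7}) = 4
G(22) = mex({0, 1, 2, 3, 4, 5, 7}) = 6
G(23) = mex({0, 1, 2, 3, 4, 5, 6}) = 7
G(24) = mex({0, 1, 2, 3, 5, 6, 7}) = 4
G(25) = mex({0, 2, 3, 4, 6, 7}) = 1
G(26) = mex({0, 1, 3, 4, 5, 6, 7}) = 2
G(27) = mex({0, 1, 2, 3, 4, 5, 6, 7}) = 8
G(28) = mex({0, 1, 2, 3, 4, 6, 7, 8}) = 5
G(29) = mex({0, 1, 2, 3, 5, 6, 7, 8, 9}) = 4
G(30) = mex({0, 1, 2, 3, 4, 5, 6, 9, 10}) = 7
G(31) = mex({0, 1, 3, 4, 5, 7, 10, 11}) = 2
G(32) = mex({0, 2, 3, 4, 5, 6, 7, 9, 11}) = 1
G(33) = mex({0, 1, 2, 3, 4, 5, 6, 7, 9, 12}) = 8
G(34) = mex({0, 1, 2, 3, 4, 5, 7, 8, 11, 12}) = 6
G(35) = mex({0, 1, 2, 3, 4, 5, 6, 8, 9, 10, 11}) = 7
G(36) = mex({0, 1, 2, 3, 5, 6, 7, 9, 10}) = 4
G(37) = mex({0, 2, 3, 4, 6, 7, 9, 10, 11, 12}) = 1
G(38) = mex({0, 1, 3, 4, 5, 6, 7, 9, 10, 11, 12}) = 2
Therefore G(38) = 2.

2


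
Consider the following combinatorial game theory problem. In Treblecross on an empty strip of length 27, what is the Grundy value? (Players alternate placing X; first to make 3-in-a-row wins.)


Treblecross: place X on empty cells; 3-in-a-row wins.
Playing within two cells of an existing X lets the opponent win at once, so sensible play treats the cells i-2..i+2 around each X as dead. The player left with no safe cell loses, so this is a normal-play take-away game on strips of safe cells.
Placing X at cell i (0-indexed) of a strip of k safe cells leaves independent strips of sizes max(0, i-2) and max(0, k-i-3). Hence G(k) = mex{ G(max(0,i-2)) XOR G(max(0,k-i-3)) : 0 <= i < k }, with G(0) = 0.
G(1): splits (0,0):0^0=0 -> mex({0}) = 1
G(2): splits (0,0):0^0=0 -> mex({0}) = 1
G(3): splits (0,0):0^0=0 -> mex({0}) = 1
G(4): splits (0,1):0^1=1 (0,0):0^0=0 -> mex({0, 1}) = 2
G(5): splits (0,2):0^1=1 (0,1):0^1=1 (0,0):0^0=0 -> mex({0, 1}) = 2
G(6) = mex({1}) = 0
G(7) = mex({0, 1, 2}) = 3
G(8) = mex({0, 1, 2}) = 3
G(9) = mex({0, 2}) = 1
G(10) = mex({0, 2, 3}) = 1
G(11) = mex({0, 3}) = 1
G(12) = mex({1, 3}) = 0
G(13) = mex({0, 1, 2, 3}) = 4
G(14) = mex({0, 1, 2}) = 3
G(15) = mex({0, 1, 2}) = 3
G(16) = mex({0, 1, 2, 4}) = 3
G(17) = mex({0, 1, 3, 4}) = 2
G(18) = mex({0, 1, 3, 4}) = 2
G(19) = mex({0, 1, 3, 5}) = 2
G(20) = mex({0, 1, 2, 3, 5}) = 4
G(21) = mex({0, 1, 2, 3, 5}) = 4
G(22) = mex({1, 2, 6}) = 0
G(23) = mex({0, 1, 2, 3, 4, 6}) = 5
G(24) = mex({0, 1, 2, 3, 4}) = 5
G(25) = mex({0, 1, 3, 4, 7}) = 2
G(26) = mex({0, 1, 3, 4, 5, 7}) = 2
G(27) = mex({0, 1, 3, 5}) = 2
Therefore G(27) = 2.

2


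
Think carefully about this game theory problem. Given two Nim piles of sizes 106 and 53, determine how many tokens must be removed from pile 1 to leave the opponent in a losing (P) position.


Piles: 106 and 53
Current XOR: 106 XOR 53 = 95 (non-zero, so this is an N-position).
To make the XOR zero, we need to find a move that balances the piles.
For pile 1 (size 106): target = 106 XOR 95 = 53
We reduce pile 1 from 106 to 53.
Tokens removed: 106 - 53 = 53
Verification: 53 XOR 53 = 0

53


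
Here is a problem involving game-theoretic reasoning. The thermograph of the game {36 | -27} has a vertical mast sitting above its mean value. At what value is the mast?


Game = {36 | -27}, a switch {a | b} with numbers a > b.
Its thermograph has left wall a - t and right wall b + t, which meet at t = (a - b)/2, where both equal (a + b)/2. So the mast (mean value) is at (a + b)/2.
Mean = (36 + (-27))/2 = 9/2 = 9/2

9/2


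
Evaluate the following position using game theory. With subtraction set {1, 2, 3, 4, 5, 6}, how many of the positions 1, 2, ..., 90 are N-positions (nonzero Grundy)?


Subtraction set S = {1, 2, 3, 4, 5, 6}, so G(n) = n mod 7.
G(n) = 0 when n is a multiple of 7.
Multiples of 7 in [1, 90]: 12
N-positions (nonzero Grundy) = 90 - 12 = 78

78


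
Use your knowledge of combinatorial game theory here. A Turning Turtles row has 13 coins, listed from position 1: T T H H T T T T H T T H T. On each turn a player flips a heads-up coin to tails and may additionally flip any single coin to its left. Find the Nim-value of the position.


Coins: T T H H T T T T H T T H T
Key fact: a single head at position k behaves exactly like a Nim heap of size k (turning it to T and optionally flipping a coin at j < k corresponds to moving the heap from k to j, or to 0), and heads combine as a disjunctive sum (two heads at the same place would cancel, matching j XOR j = 0). So the Nim-value is the XOR of the 1-indexed positions of the heads.
Face-up positions (1-indexed): [3, 4, 9, 12]
XOR 0 with 3: 0 XOR 3 = 3
XOR 3 with 4: 3 XOR 4 = 7
XOR 7 with 9: 7 XOR 9 = 14
XOR 14 with 12: 14 XOR 12 = 2
Nim-value = 2

2


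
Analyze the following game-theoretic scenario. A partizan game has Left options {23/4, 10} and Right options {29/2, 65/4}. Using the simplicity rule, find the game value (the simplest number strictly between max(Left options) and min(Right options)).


Left options: {23/4, 10}, max = 10
Right options: {29/2, 65/4}, min = 29/2
All options are numbers and max(Left) < min(Right), so by the simplicity theorem the value is the simplest (earliest-born) number strictly between 10 and 29/2.
Integers 11 through 14 all lie strictly between 10 and 29/2.
Among integers, the simplest (lowest birthday = smallest |n|; 0 is born on day 0, +-n on day n) is 11.
No non-integer in the interval can be simpler: if x is a non-integer in the interval, then floor(x) or ceil(x) also lies in the interval (the interval contains an integer), and both are proper prefixes of x's sign expansion, i.e. born earlier. So the game value is 11.
Game value = 11

11


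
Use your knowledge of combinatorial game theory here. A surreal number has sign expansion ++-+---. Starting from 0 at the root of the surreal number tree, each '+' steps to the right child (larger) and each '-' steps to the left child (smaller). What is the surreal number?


Sign expansion: ++-+---
Rule: track bounds (lo, hi), initially (-inf, +inf). On '+', the current value becomes lo and we move to the simplest number in (value, hi): value + 1 if hi = +inf, otherwise the midpoint (value + hi)/2. On '-', the current value becomes hi and we move to value - 1 if lo = -inf, otherwise the midpoint (lo + value)/2.
Start at 0.
Step 1: sign = +, move right. Bounds: (0, +inf). Value = 1
Step 2: sign = +, move right. Bounds: (1, +inf). Value = 2
Step 3: sign = -, move left. Bounds: (1, 2). Value = 3/2
Step 4: sign = +, move right. Bounds: (3/2, 2). Value = 7/4
Step 5: sign = -, move left. Bounds: (3/2, 7/4). Value = 13/8
Step 6: sign = -, move left. Bounds: (3/2, 13/8). Value = 25/16
Step 7: sign = -, move left. Bounds: (3/2, 25/16). Value = 49/32
The surreal number with sign expansion ++-+--- is 49/32.

49/32


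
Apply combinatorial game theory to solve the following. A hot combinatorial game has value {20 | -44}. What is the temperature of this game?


The game is {20 | -44}, a switch {a | b} with numbers a > b.
Cooling {a | b} by t gives {a - t | b + t}, which stops being hot when a - t = b + t, i.e. at t = (a - b)/2. So the temperature of a switch is (a - b)/2.
Temperature = (Left option - Right option) / 2
= (20 - (-44)) / 2
= 64 / 2
= 32

32


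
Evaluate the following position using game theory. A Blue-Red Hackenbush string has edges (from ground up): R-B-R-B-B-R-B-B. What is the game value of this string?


Edges (from ground): R-B-R-B-B-R-B-B
By Berlekamp's sign-expansion rule, a Blue-Red Hackenbush stalk has the value of the surreal number whose sign sequence is the edge sequence with B -> + and R -> -.
Sign sequence: -+-++-++
Trace the sign expansion in the surreal number tree, starting from 0:
Edge 1: R (sign -) -> bounds (-inf, 0), value = -1
Edge 2: B (sign +) -> bounds (-1, 0), value = -1/2
Edge 3: R (sign -) -> bounds (-1, -1/2), value = -3/4
Edge 4: B (sign +) -> bounds (-3/4, -1/2), value = -5/8
Edge 5: B (sign +) -> bounds (-5/8, -1/2), value = -9/16
Edge 6: R (sign -) -> bounds (-5/8, -9/16), value = -19/32
Edge 7: B (sign +) -> bounds (-19/32, -9/16), value = -37/64
Edge 8: B (sign +) -> bounds (-37/64, -9/16), value = -73/128
Game value = -73/128

-73/128


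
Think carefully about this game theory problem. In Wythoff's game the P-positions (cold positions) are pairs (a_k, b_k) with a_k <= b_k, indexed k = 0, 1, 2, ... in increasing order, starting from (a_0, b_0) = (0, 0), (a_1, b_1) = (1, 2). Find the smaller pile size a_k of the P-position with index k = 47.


By Wythoff's theorem, a_k = floor(k * phi) and b_k = floor(k * phi^2) = a_k + k, where phi = (1 + sqrt(5))/2 is the golden ratio.
phi = (1 + sqrt(5))/2 = 1.618034
k = 47
k * phi = 47 * 1.618034 = 76.047597
a_47 = floor(k * phi) = 76

76


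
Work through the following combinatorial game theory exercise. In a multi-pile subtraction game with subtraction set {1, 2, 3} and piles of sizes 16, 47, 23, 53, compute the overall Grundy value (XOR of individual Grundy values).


Subtraction set: {1, 2, 3}
For this subtraction set, G(n) = n mod 4 (period = max + 1 = 4).
Pile 1 (size 16): G(16) = 16 mod 4 = 0
Pile 2 (size 47): G(47) = 47 mod 4 = 3
Pile 3 (size 23): G(23) = 23 mod 4 = 3
Pile 4 (size 53): G(53) = 53 mod 4 = 1
Total Grundy value = XOR of all: 0 XOR 3 XOR 3 XOR 1 = 1

1


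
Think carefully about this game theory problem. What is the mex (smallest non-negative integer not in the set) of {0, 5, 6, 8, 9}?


Set = {0, 5, 6, 8, 9}
0 is in the set.
1 is NOT in the set. This is the mex.
mex = 1

1


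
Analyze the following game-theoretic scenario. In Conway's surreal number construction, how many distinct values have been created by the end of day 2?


Day 0: {|} = 0 is born. Count = 1.
Day n: the number of surreal numbers born by day n is 2^(n+1) - 1.
By day 0: 2^1 - 1 = 1
By day 1: 2^2 - 1 = 3
By day 2: 2^3 - 1 = 7
By day 2: 7 surreal numbers.

7


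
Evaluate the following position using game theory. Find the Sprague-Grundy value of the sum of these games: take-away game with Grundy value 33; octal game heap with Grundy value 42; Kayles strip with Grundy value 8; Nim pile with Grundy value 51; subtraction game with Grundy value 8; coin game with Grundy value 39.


By the Sprague-Grundy theorem, the Grundy value of a sum of games is the XOR of individual Grundy values.
take-away game: Grundy value = 33. Running XOR: 0 XOR 33 = 33
octal game heap: Grundy value = 42. Running XOR: 33 XOR 42 = 11
Kayles strip: Grundy value = 8. Running XOR: 11 XOR 8 = 3
Nim pile: Grundy value = 51. Running XOR: 3 XOR 51 = 48
subtraction game: Grundy value = 8. Running XOR: 48 XOR 8 = 56
coin game: Grundy value = 39. Running XOR: 56 XOR 39 = 31
The combined Grundy value is 31.

31


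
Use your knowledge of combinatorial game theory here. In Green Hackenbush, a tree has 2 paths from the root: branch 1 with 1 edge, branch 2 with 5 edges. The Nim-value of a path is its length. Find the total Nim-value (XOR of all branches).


The tree has 2 branches from the ground vertex.
In Green Hackenbush, the Nim-value of a simple path of length k is k.
Branch 1: length 1, Nim-value = 1
Branch 2: length 5, Nim-value = 5
Total Nim-value = XOR of all branch values:
0 XOR 1 = 1
1 XOR 5 = 4
Nim-value of the tree = 4

4


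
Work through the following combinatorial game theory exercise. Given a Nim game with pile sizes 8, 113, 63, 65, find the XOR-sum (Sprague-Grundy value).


We need the XOR (exclusive or) of all pile sizes.
After XOR-ing pile 1 (size 8): 0 XOR 8 = 8
After XOR-ing pile 2 (size 113): 8 XOR 113 = 121
After XOR-ing pile 3 (size 63): 121 XOR 63 = 70
After XOR-ing pile 4 (size 65): 70 XOR 65 = 7
The Nim-value of this position is 7.

7


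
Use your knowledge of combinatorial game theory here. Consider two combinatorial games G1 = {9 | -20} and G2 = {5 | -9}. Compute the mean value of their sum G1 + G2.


G1 = {9 | -20}, G2 = {5 | -9}
Each is a switch {a | b} with numbers a > b; its mean value is (a + b)/2, and mean value is additive over game sums: m(G1 + G2) = m(G1) + m(G2).
Mean of G1 = (9 + (-20))/2 = -11/2 = -11/2
Mean of G2 = (5 + (-9))/2 = -4/2 = -2
Mean of G1 + G2 = -11/2 + -2 = -15/2

-15/2


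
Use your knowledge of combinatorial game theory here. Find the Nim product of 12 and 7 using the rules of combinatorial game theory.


Nim multiplication is bilinear over XOR: (u XOR v) * w = (u*w) XOR (v*w).
So we split each operand into its bit components and XOR the pairwise Nim products.
12 = 4 + 8 (as XOR of powers of 2).
7 = 1 + 2 + 4 (as XOR of powers of 2).
Using the standard Nim-product table on single bits:
  2*2 = 3,   2*4 = 8,   2*8 = 12,
  4*4 = 6,   4*8 = 11,  8*8 = 13,
and  1*x = x (identity), k*l = l*k (commutative).
Pairwise Nim products:
  4 * 1 = 4
  4 * 2 = 8
  4 * 4 = 6
  8 * 1 = 8
  8 * 2 = 12
  8 * 4 = 11
XOR them: 4 XOR 8 XOR 6 XOR 8 XOR 12 XOR 11 = 5.
Result: 12 * 7 = 5 (in Nim).

5


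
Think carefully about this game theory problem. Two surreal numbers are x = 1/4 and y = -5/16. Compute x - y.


x = 1/4, y = -5/16
Converting to common denominator: 16
x = 4/16, y = -5/16
x - y = 1/4 - -5/16 = 9/16

9/16


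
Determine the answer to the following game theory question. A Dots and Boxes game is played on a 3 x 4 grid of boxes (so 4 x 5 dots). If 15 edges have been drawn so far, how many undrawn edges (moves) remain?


Grid: 3 x 4 boxes, i.e. 4 rows and 5 columns of dots.
Horizontal edges: (rows + 1) * cols = 4 * 4 = 16
Vertical edges: rows * (cols + 1) = 3 * 5 = 15
Total edges: 16 + 15 = 31
Edges drawn: 15
Remaining: 31 - 15 = 16

16


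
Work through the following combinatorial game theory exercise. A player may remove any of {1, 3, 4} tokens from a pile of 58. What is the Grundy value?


The subtraction set is S = {1, 3, 4}.
G(k) = mex{ G(k - s) : s in S, s <= k }. We compute iteratively: G(0) = 0.
G(1) = mex({0}) = 1
G(2) = mex({1}) = 0
G(3) = mex({0}) = 1
G(4) = mex({0, 1}) = 2
G(5) = mex({0, 1, 2}) = 3
G(6) = mex({0, 1, 3}) = 2
G(7) = mex({1, 2}) = 0
G(8) = mex({0, 2, 3}) = 1
G(9) = mex({1, 2, 3}) = 0
G(10) = mex({0, 2}) = 1
Observe that G(7)..G(10) = 0, 1, 0, 1 repeats G(0)..G(3) = 0, 1, 0, 1.
For k >= max(S) = 4, G(k) is determined by the previous 4 values G(k-4)..G(k-1); a window of 4 consecutive values has recurred shifted by 7, so by induction G(k + 7) = G(k) for all k >= 0: the sequence is periodic from the start with period 7.
One period: G(0..6) = 0, 1, 0, 1, 2, 3, 2.
58 mod 7 = 2, so G(58) = G(2) = 0.

0


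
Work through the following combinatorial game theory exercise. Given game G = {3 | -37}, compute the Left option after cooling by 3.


Original game: {3 | -37} (a switch {a | b} with a > b).
Cooling by t (for t below the temperature (a - b)/2 = 20) taxes each move by t: {a | b} cooled by t is {a - t | b + t}.
Cooling amount: t = 3
Cooled Left option: 3 - 3 = 0
Cooled Right option: -37 + 3 = -34
Cooled game: {0 | -34}
Left option = 0

0


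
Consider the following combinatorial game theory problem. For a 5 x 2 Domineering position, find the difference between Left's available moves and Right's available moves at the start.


Board is 5 x 2 (rows x cols).
Left (vertical) placements: (rows-1) * cols = 4 * 2 = 8
Right (horizontal) placements: rows * (cols-1) = 5 * 1 = 5
Advantage = Left - Right = 8 - 5 = 3

3


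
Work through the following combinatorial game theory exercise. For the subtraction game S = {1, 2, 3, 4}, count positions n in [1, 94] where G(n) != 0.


Subtraction set S = {1, 2, 3, 4}, so G(n) = n mod 5.
G(n) = 0 when n is a multiple of 5.
Multiples of 5 in [1, 94]: 18
N-positions (nonzero Grundy) = 94 - 18 = 76

76


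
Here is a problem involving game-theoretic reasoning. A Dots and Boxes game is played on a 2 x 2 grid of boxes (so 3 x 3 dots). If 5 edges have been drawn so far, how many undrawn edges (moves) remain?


Grid: 2 x 2 boxes, i.e. 3 rows and 3 columns of dots.
Horizontal edges: (rows + 1) * cols = 3 * 2 = 6
Vertical edges: rows * (cols + 1) = 2 * 3 = 6
Total edges: 6 + 6 = 12
Edges drawn: 5
Remaining: 12 - 5 = 7

7


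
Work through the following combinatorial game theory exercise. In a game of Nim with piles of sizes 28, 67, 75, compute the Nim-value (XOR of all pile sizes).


We need the XOR (exclusive or) of all pile sizes.
After XOR-ing pile 1 (size 28): 0 XOR 28 = 28
After XOR-ing pile 2 (size 67): 28 XOR 67 = 95
After XOR-ing pile 3 (size 75): 95 XOR 75 = 20
The Nim-value of this position is 20.

20


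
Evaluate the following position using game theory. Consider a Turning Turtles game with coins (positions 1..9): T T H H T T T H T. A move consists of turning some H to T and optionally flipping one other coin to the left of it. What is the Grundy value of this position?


Coins: T T H H T T T H T
Key fact: a single head at position k behaves exactly like a Nim heap of size k (turning it to T and optionally flipping a coin at j < k corresponds to moving the heap from k to j, or to 0), and heads combine as a disjunctive sum (two heads at the same place would cancel, matching j XOR j = 0). So the Nim-value is the XOR of the 1-indexed positions of the heads.
Face-up positions (1-indexed): [3, 4, 8]
XOR 0 with 3: 0 XOR 3 = 3
XOR 3 with 4: 3 XOR 4 = 7
XOR 7 with 8: 7 XOR 8 = 15
Nim-value = 15

15


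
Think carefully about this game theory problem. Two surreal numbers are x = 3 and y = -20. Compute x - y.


x = 3, y = -20
x - y = 3 - -20 = 23

23


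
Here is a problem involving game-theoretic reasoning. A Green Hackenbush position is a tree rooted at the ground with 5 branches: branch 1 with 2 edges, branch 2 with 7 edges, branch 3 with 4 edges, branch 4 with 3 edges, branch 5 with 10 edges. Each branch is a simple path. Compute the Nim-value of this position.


The tree has 5 branches from the ground vertex.
In Green Hackenbush, the Nim-value of a simple path of length k is k.
Branch 1: length 2, Nim-value = 2
Branch 2: length 7, Nim-value = 7
Branch 3: length 4, Nim-value = 4
Branch 4: length 3, Nim-value = 3
Branch 5: length 10, Nim-value = 10
Total Nim-value = XOR of all branch values:
0 XOR 2 = 2
2 XOR 7 = 5
5 XOR 4 = 1
1 XOR 3 = 2
2 XOR 10 = 8
Nim-value of the tree = 8

8


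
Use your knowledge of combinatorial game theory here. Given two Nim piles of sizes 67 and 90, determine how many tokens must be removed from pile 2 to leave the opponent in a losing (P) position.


Piles: 67 and 90
Current XOR: 67 XOR 90 = 25 (non-zero, so this is an N-position).
To make the XOR zero, we need to find a move that balances the piles.
For pile 2 (size 90): target = 90 XOR 25 = 67
We reduce pile 2 from 90 to 67.
Tokens removed: 90 - 67 = 23
Verification: 67 XOR 67 = 0

23


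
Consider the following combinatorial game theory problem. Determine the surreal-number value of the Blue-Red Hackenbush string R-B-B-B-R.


Edges (from ground): R-B-B-B-R
By Berlekamp's sign-expansion rule, a Blue-Red Hackenbush stalk has the value of the surreal number whose sign sequence is the edge sequence with B -> + and R -> -.
Sign sequence: -+++-
Trace the sign expansion in the surreal number tree, starting from 0:
Edge 1: R (sign -) -> bounds (-inf, 0), value = -1
Edge 2: B (sign +) -> bounds (-1, 0), value = -1/2
Edge 3: B (sign +) -> bounds (-1/2, 0), value = -1/4
Edge 4: B (sign +) -> bounds (-1/4, 0), value = -1/8
Edge 5: R (sign -) -> bounds (-1/4, -1/8), value = -3/16
Game value = -3/16

-3/16


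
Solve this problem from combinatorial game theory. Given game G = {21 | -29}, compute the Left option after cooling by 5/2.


Original game: {21 | -29} (a switch {a | b} with a > b).
Cooling by t (for t below the temperature (a - b)/2 = 25) taxes each move by t: {a | b} cooled by t is {a - t | b + t}.
Cooling amount: t = 5/2
Cooled Left option: 21 - 5/2 = 37/2
Cooled Right option: -29 + 5/2 = -53/2
Cooled game: {37/2 | -53/2}
Left option = 37/2

37/2


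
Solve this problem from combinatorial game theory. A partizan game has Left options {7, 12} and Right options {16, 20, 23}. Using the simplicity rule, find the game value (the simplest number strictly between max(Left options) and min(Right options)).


Left options: {7, 12}, max = 12
Right options: {16, 20, 23}, min = 16
All options are numbers and max(Left) < min(Right), so by the simplicity theorem the value is the simplest (earliest-born) number strictly between 12 and 16.
Integers 13 through 15 all lie strictly between 12 and 16.
Among integers, the simplest (lowest birthday = smallest |n|; 0 is born on day 0, +-n on day n) is 13.
No non-integer in the interval can be simpler: if x is a non-integer in the interval, then floor(x) or ceil(x) also lies in the interval (the interval contains an integer), and both are proper prefixes of x's sign expansion, i.e. born earlier. So the game value is 13.
Game value = 13

13


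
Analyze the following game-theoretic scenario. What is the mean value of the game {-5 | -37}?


Game = {-5 | -37}, a switch {a | b} with numbers a > b.
Its thermograph has left wall a - t and right wall b + t, which meet at t = (a - b)/2, where both equal (a + b)/2. So the mast (mean value) is at (a + b)/2.
Mean = (-5 + (-37))/2 = -42/2 = -21

-21


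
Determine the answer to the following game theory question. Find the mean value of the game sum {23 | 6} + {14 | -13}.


G1 = {23 | 6}, G2 = {14 | -13}
Each is a switch {a | b} with numbers a > b; its mean value is (a + b)/2, and mean value is additive over game sums: m(G1 + G2) = m(G1) + m(G2).
Mean of G1 = (23 + (6))/2 = 29/2 = 29/2
Mean of G2 = (14 + (-13))/2 = 1/2 = 1/2
Mean of G1 + G2 = 29/2 + 1/2 = 15

15


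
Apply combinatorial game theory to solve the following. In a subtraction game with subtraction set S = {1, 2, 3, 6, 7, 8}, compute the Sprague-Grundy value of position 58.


The subtraction set is S = {1, 2, 3, 6, 7, 8}.
G(k) = mex{ G(k - s) : s in S, s <= k }. We compute iteratively: G(0) = 0.
G(1) = mex({0}) = 1
G(2) = mex({0, 1}) = 2
G(3) = mex({0, 1, 2}) = 3
G(4) = mex({1, 2, 3}) = 0
G(5) = mex({0, 2, 3}) = 1
G(6) = mex({0, 1, 3}) = 2
G(7) = mex({0, 1, 2}) = 3
G(8) = mex({0, 1, 2, 3}) = 4
G(9) = mex({1, 2, 3, 4}) = 0
G(10) = mex({0, 2, 3, 4}) = 1
G(11) = mex({0, 1, 3, 4}) = 2
G(12) = mex({0, 1, 2}) = 3
G(13) = mex({1, 2, 3}) = 0
G(14) = mex({0, 2, 3, 4}) = 1
G(15) = mex({0, 1, 3, 4}) = 2
G(16) = mex({0, 1, 2, 4}) = 3
Observe that G(9)..G(16) = 0, 1, 2, 3, 0, 1, 2, 3 repeats G(0)..G(7) = 0, 1, 2, 3, 0, 1, 2, 3.
For k >= max(S) = 8, G(k) is determined by the previous 8 values G(k-8)..G(k-1); a window of 8 consecutive values has recurred shifted by 9, so by induction G(k + 9) = G(k) for all k >= 0: the sequence is periodic from the start with period 9.
One period: G(0..8) = 0, 1, 2, 3, 0, 1, 2, 3, 4.
58 mod 9 = 4, so G(58) = G(4) = 0.

0


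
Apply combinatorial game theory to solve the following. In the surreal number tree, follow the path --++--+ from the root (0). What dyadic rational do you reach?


Sign expansion: --++--+
Rule: track bounds (lo, hi), initially (-inf, +inf). On '+', the current value becomes lo and we move to the simplest number in (value, hi): value + 1 if hi = +inf, otherwise the midpoint (value + hi)/2. On '-', the current value becomes hi and we move to value - 1 if lo = -inf, otherwise the midpoint (lo + value)/2.
Start at 0.
Step 1: sign = -, move left. Bounds: (-inf, 0). Value = -1
Step 2: sign = -, move left. Bounds: (-inf, -1). Value = -2
Step 3: sign = +, move right. Bounds: (-2, -1). Value = -3/2
Step 4: sign = +, move right. Bounds: (-3/2, -1). Value = -5/4
Step 5: sign = -, move left. Bounds: (-3/2, -5/4). Value = -11/8
Step 6: sign = -, move left. Bounds: (-3/2, -11/8). Value = -23/16
Step 7: sign = +, move right. Bounds: (-23/16, -11/8). Value = -45/32
The surreal number with sign expansion --++--+ is -45/32.

-45/32


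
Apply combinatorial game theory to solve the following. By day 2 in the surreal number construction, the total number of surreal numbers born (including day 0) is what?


Day 0: {|} = 0 is born. Count = 1.
Day n: the number of surreal numbers born by day n is 2^(n+1) - 1.
By day 0: 2^1 - 1 = 1
By day 1: 2^2 - 1 = 3
By day 2: 2^3 - 1 = 7
By day 2: 7 surreal numbers.

7


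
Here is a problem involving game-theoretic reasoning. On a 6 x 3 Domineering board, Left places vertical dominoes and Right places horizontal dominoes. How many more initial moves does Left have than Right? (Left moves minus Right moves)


Board is 6 x 3 (rows x cols).
Left (vertical) placements: (rows-1) * cols = 5 * 3 = 15
Right (horizontal) placements: rows * (cols-1) = 6 * 2 = 12
Advantage = Left - Right = 15 - 12 = 3

3


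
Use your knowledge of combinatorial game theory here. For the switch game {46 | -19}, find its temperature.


The game is {46 | -19}, a switch {a | b} with numbers a > b.
Cooling {a | b} by t gives {a - t | b + t}, which stops being hot when a - t = b + t, i.e. at t = (a - b)/2. So the temperature of a switch is (a - b)/2.
Temperature = (Left option - Right option) / 2
= (46 - (-19)) / 2
= 65 / 2
= 65/2

65/2


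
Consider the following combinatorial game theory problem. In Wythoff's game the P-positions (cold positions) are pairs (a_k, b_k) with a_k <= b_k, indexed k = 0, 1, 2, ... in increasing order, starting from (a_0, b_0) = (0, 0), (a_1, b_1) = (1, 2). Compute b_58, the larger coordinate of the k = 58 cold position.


By Wythoff's theorem, a_k = floor(k * phi) and b_k = floor(k * phi^2) = a_k + k, where phi = (1 + sqrt(5))/2 is the golden ratio.
phi = (1 + sqrt(5))/2 = 1.618034
phi^2 = phi + 1 = 2.618034
k = 58
k * phi^2 = 58 * 2.618034 = 151.845971
b_58 = floor(k * phi^2) = 151 (check: a_58 + k = 93 + 58 = 151)

151


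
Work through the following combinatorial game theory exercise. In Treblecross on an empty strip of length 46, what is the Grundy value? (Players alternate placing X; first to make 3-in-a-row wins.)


Treblecross: place X on empty cells; 3-in-a-row wins.
Playing within two cells of an existing X lets the opponent win at once, so sensible play treats the cells i-2..i+2 around each X as dead. The player left with no safe cell loses, so this is a normal-play take-away game on strips of safe cells.
Placing X at cell i (0-indexed) of a strip of k safe cells leaves independent strips of sizes max(0, i-2) and max(0, k-i-3). Hence G(k) = mex{ G(max(0,i-2)) XOR G(max(0,k-i-3)) : 0 <= i < k }, with G(0) = 0.
G(1): splits (0,0):0^0=0 -> mex({0}) = 1
G(2): splits (0,0):0^0=0 -> mex({0}) = 1
G(3): splits (0,0):0^0=0 -> mex({0}) = 1
G(4): splits (0,1):0^1=1 (0,0):0^0=0 -> mex({0, 1}) = 2
G(5): splits (0,2):0^1=1 (0,1):0^1=1 (0,0):0^0=0 -> mex({0, 1}) = 2
G(6) = mex({1}) = 0
G(7) = mex({0, 1, 2}) = 3
G(8) = mex({0, 1, 2}) = 3
G(9) = mex({0, 2}) = 1
G(10) = mex({0, 2, 3}) = 1
G(11) = mex({0, 3}) = 1
G(12) = mex({1, 3}) = 0
G(13) = mex({0, 1, 2, 3}) = 4
G(14) = mex({0, 1, 2}) = 3
G(15) = mex({0, 1, 2}) = 3
G(16) = mex({0, 1, 2, 4}) = 3
G(17) = mex({0, 1, 3, 4}) = 2
G(18) = mex({0, 1, 3, 4}) = 2
G(19) = mex({0, 1, 3, 5}) = 2
G(20) = mex({0, 1, 2, 3, 5}) = 4
G(21) = mex({0, 1, 2, 3, 5}) = 4
G(22) = mex({1, 2, 6}) = 0
G(23) = mex({0, 1, 2, 3, 4, 6}) = 5
G(24) = mex({0, 1, 2, 3, 4}) = 5
G(25) = mex({0, 1, 3, 4, 7}) = 2
G(26) = mex({0, 1, 3, 4, 5, 7}) = 2
G(27) = mex({0, 1, 3, 5}) = 2
G(28) = mex({0, 1, 2, 5}) = 3
G(29) = mex({0, 1, 2, 4, 5, 6}) = 3
G(30) = mex({1, 2, 4, 6}) = 0
G(31) = mex({0, 1, 2, 3, 4, 6}) = 5
G(32) = mex({1, 2, 3, 4, 7}) = 0
G(33) = mex({0, 3, 7}) = 1
G(34) = mex({0, 2, 3, 5, 7}) = 1
G(35) = mex({0, 2, 3, 5, 6}) = 1
G(36) = mex({0, 1, 2, 5, 6}) = 3
G(37) = mex({0, 1, 2, 4, 5, 6}) = 3
G(38) = mex({0, 1, 2, 4}) = 3
G(39) = mex({0, 1, 2, 3, 4, 7}) = 5
G(40) = mex({0, 1, 2, 3, 4, 5, 7}) = 6
G(41) = mex({0, 1, 2, 3, 5, 7}) = 4
G(42) = mex({0, 1, 2, 3, 5, 6, 7}) = 4
G(43) = mex({0, 2, 3, 5, 6}) = 1
G(44) = mex({1, 2, 3, 4, 5, 6}) = 0
G(45) = mex({0, 1, 2, 3, 4, 6, 7}) = 5
G(46) = mex({0, 1, 2, 3, 4, 7}) = 5
Therefore G(46) = 5.

5


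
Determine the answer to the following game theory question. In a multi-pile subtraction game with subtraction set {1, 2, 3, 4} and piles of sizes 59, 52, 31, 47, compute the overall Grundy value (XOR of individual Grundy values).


Subtraction set: {1, 2, 3, 4}
For this subtraction set, G(n) = n mod 5 (period = max + 1 = 5).
Pile 1 (size 59): G(59) = 59 mod 5 = 4
Pile 2 (size 52): G(52) = 52 mod 5 = 2
Pile 3 (size 31): G(31) = 31 mod 5 = 1
Pile 4 (size 47): G(47) = 47 mod 5 = 2
Total Grundy value = XOR of all: 4 XOR 2 XOR 1 XOR 2 = 5

5


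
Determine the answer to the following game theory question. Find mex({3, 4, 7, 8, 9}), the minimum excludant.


Set = {3, 4, 7, 8, 9}
0 is NOT in the set. This is the mex.
mex = 0

0


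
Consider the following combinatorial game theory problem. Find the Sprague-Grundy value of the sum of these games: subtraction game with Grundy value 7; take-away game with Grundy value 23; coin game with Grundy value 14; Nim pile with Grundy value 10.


By the Sprague-Grundy theorem, the Grundy value of a sum of games is the XOR of individual Grundy values.
subtraction game: Grundy value = 7. Running XOR: 0 XOR 7 = 7
take-away game: Grundy value = 23. Running XOR: 7 XOR 23 = 16
coin game: Grundy value = 14. Running XOR: 16 XOR 14 = 30
Nim pile: Grundy value = 10. Running XOR: 30 XOR 10 = 20
The combined Grundy value is 20.

20


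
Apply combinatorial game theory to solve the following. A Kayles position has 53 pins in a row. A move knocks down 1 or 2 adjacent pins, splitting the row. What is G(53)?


Kayles: a move removes 1 or 2 adjacent pins from a contiguous row.
Removing pins from a row of k leaves two independent rows (a, b) with a + b = k - 1 (one pin) or a + b = k - 2 (two pins); an end removal gives a = 0.
By Sprague-Grundy, G(k) = mex{ G(a) XOR G(b) } over all these splits. G(0) = 0.
G(1): splits (0,0):0^0=0 -> mex({0}) = 1
G(2): splits (0,1):0^1=1 (0,0):0^0=0 -> mex({0, 1}) = 2
G(3): splits (0,2):0^2=2 (1,1):1^1=0 (0,1):0^1=1 -> mex({0, 1, 2}) = 3
G(4): splits (0,3):0^3=3 (1,2):1^2=3 (0,2):0^2=2 (1,1):1^1=0 -> mex({0, 2, 3}) = 1
G(5): splits (0,4):0^1=1 (1,3):1^3=2 (2,2):2^2=0 (0,3):0^3=3 (1,2):1^2=3 -> mex({0, 1, 2, 3}) = 4
G(6) = mex({0, 1, 2, 4}) = 3
G(7) = mex({0, 1, 3, 4, 5}) = 2
G(8) = mex({0, 2, 3, 5, 6}) = 1
G(9) = mex({0, 1, 2, 3, 6, 7}) = 4
G(10) = mex({0, 1, 3, 4, 5, 7}) = 2
G(11) = mex({0, 1, 2, 3, 4, 5}) = 6
G(12) = mex({0, 1, 2, 3, 5, 6, 7}) = 4
G(13) = mex({0, 2, 3, 4, 6, 7}) = 1
G(14) = mex({0, 1, 4, 5, 6, 7}) = 2
G(15) = mex({0, 1, 2, 3, 4, 5, 6}) = 7
G(16) = mex({0, 2, 3, 5, 6, 7}) = 1
G(17) = mex({0, 1, 2, 3, 5, 6, 7}) = 4
G(18) = mex({0, 1, 2, 4, 5, 6}) = 3
G(19) = mex({0, 1, 3, 4, 5, 7}) = 2
G(20) = mex({0, 2, 3, 4, 5, 6, 7}) = 1
G(21) = mex({0, 1, 2, 3, 5, 6, 7}) = 4
G(22) = mex({0, 1, 2, 3, 4, 5, 7}) = 6
G(23) = mex({0, 1, 2, 3, 4, 5, 6}) = 7
G(24) = mex({0, 1, 2, 3, 5, 6, 7}) = 4
G(25) = mex({0, 2, 3, 4, 6, 7}) = 1
G(26) = mex({0, 1, 3, 4, 5, 6, 7}) = 2
G(27) = mex({0, 1, 2, 3, 4, 5, 6, 7}) = 8
G(28) = mex({0, 1, 2, 3, 4, 6, 7, 8}) = 5
G(29) = mex({0, 1, 2, 3, 5, 6, 7, 8, 9}) = 4
G(30) = mex({0, 1, 2, 3, 4, 5, 6, 9, 10}) = 7
G(31) = mex({0, 1, 3, 4, 5, 7, 10, 11}) = 2
G(32) = mex({0, 2, 3, 4, 5, 6, 7, 9, 11}) = 1
G(33) = mex({0, 1, 2, 3, 4, 5, 6, 7, 9, 12}) = 8
G(34) = mex({0, 1, 2, 3, 4, 5, 7, 8, 11, 12}) = 6
G(35) = mex({0, 1, 2, 3, 4, 5, 6, 8, 9, 10, 11}) = 7
G(36) = mex({0, 1, 2, 3, 5, 6, 7, 9, 10}) = 4
G(37) = mex({0, 2, 3, 4, 6, 7, 9, 10, 11, 12}) = 1
G(38) = mex({0, 1, 3, 4, 5, 6, 7, 9, 10, 11, 12}) = 2
G(39) = mex({0, 1, 2, 4, 5, 6, 7, 9, 10, 12, 14}) = 3
G(40) = mex({0, 2, 3, 4, 6, 7, 11, 12, 14}) = 1
G(41) = mex({0, 1, 2, 3, 5, 6, 7, 9, 10, 11, 12}) = 4
G(42) = mex({0, 1, 2, 3, 4, 5, 6, 9, 10}) = 7
G(43) = mex({0, 1, 3, 4, 5, 7, 9, 10, 12, 15}) = 2
G(44) = mex({0, 2, 3, 4, 5, 6, 7, 9, 10, 12, 15}) = 1
G(45) = mex({0, 1, 2, 3, 4, 5, 6, 7, 9, 10, 12, 14}) = 8
G(46) = mex({0, 1, 3, 4, 5, 7, 8, 11, 12, 14}) = 2
G(47) = mex({0, 1, 2, 3, 4, 5, 6, 8, 9, 10, 11, 12}) = 7
G(48) = mex({0, 1, 2, 3, 5, 6, 7, 9, 10}) = 4
G(49) = mex({0, 2, 3, 4, 6, 7, 9, 10, 11, 12, 15}) = 1
G(50) = mex({0, 1, 4, 5, 6, 7, 9, 11, 12, 14, 15}) = 2
G(51) = mex({0, 1, 2, 3, 4, 5, 6, 7, 9, 12, 14, 15}) = 8
G(52) = mex({0, 2, 3, 4, 5, 6, 7, 8, 11, 12, 15}) = 1
G(53) = mex({0, 1, 2, 3, 5, 6, 7, 8, 9, 10, 11, 12}) = 4
Therefore G(53) = 4.

4
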